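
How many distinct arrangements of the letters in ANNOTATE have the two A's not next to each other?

There are 8!/(2!·2!·2!) = 5040 arrangements of ANNOTATE in total.
Arrangements with the A's together: treat AA as one letter, giving (7)!/(2!·2!) = 1260.
Hence 5040 − 1260 = 3780.

3780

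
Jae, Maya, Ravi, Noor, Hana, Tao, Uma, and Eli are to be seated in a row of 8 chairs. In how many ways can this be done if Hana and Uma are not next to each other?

30240

There are 8! = 40320 arrangements in all. If Hana and Uma are adjacent, merging them into one block gives 2·(7)! = 10080 arrangements.
Complementary counting: 40320 − 10080 = 30240.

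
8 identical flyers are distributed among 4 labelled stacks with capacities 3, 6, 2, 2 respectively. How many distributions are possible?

32

Without the upper bounds there are C(11,3) = 165 ways to split 8 among 4 stacks.
Subtract solutions that violate a single cap (substitute x_i' = x_i − (cap_i+1)): x_1 ≥ 4 gives C(7,3) = 35; x_2 ≥ 7 gives C(4,3) = 4; x_3 ≥ 3 gives C(8,3) = 56; x_4 ≥ 3 gives C(8,3) = 56. Together 151.
Add back pairs where two caps are both exceeded: 0 + 4 + 4 + 0 + 0 + 10 = 18.
By inclusion–exclusion the count is 165 − 151 + 18 = 32.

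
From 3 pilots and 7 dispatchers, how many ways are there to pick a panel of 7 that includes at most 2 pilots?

85

Split by how many pilots are chosen (0 through 2).
Sum: C(3,0)·C(7,7) + C(3,1)·C(7,6) + C(3,2)·C(7,5) = 1 + 21 + 63 = 85.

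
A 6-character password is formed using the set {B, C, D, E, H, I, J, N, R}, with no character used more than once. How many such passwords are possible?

This is a permutation of 6 out of 9: P(9,6) = 9!/3!.
9 × 8 × 7 × 6 × 5 × 4 = 60480.

60480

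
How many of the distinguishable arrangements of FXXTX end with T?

4

With the last slot taken by T, it remains to arrange the other 4 letters (FXXX).
Those 4 letters have X appearing 3 times, giving (4)!/(3!) = 4.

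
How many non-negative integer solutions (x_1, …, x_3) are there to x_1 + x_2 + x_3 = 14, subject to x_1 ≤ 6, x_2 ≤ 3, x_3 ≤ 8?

By stars and bars, unrestricted non-negative solutions to x_1+…+x_3 = 14 number C(14+2,2) = 120.
Subtract solutions that violate a single cap (substitute x_i' = x_i − (cap_i+1)): x_1 ≥ 7 gives C(9,2) = 36; x_2 ≥ 4 gives C(12,2) = 66; x_3 ≥ 9 gives C(7,2) = 21. Together 123.
Add back pairs where two caps are both exceeded: 10 + 0 + 3 = 13.
By inclusion–exclusion the count is 120 − 123 + 13 = 10.

10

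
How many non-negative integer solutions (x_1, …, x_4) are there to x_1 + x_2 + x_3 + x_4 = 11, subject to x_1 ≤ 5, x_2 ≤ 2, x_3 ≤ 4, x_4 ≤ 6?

59

Without the upper bounds there are C(14,3) = 364 ways to split 11 among 4 variables.
Subtract solutions that violate a single cap (substitute x_i' = x_i − (cap_i+1)): x_1 ≥ 6 gives C(8,3) = 56; x_2 ≥ 3 gives C(11,3) = 165; x_3 ≥ 5 gives C(9,3) = 84; x_4 ≥ 7 gives C(7,3) = 35. Together 340.
Add back pairs where two caps are both exceeded: 10 + 1 + 0 + 20 + 4 + 0 = 35.
By inclusion–exclusion the count is 364 − 340 + 35 = 59.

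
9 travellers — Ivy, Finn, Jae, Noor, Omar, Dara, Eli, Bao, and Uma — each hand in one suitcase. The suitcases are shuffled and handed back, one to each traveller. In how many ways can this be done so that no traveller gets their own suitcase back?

133496

Count assignments avoiding every fixed point. For any j of the 9 travellers fixed to their own suitcase, the other 9−j can be arranged in (9−j)! ways.
By inclusion–exclusion this is Σ_{j=0}^{9} (−1)^j C(9,j)·(9−j)!.
Computing: 362880 − 362880 + 181440 − 60480 + 15120 − 3024 + 504 − 72 + 9 − 1 = 133496.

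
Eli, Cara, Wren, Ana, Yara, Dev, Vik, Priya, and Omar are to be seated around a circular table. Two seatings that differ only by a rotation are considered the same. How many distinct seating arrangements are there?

Around a circle, 9 distinct people have 9!/9 = (8)! = 40320 rotationally distinct seatings.

40320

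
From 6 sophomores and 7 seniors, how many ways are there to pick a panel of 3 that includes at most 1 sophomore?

161

Split by how many sophomores are chosen (0 through 1).
Sum: C(6,0)·C(7,3) + C(6,1)·C(7,2) = 35 + 126 = 161.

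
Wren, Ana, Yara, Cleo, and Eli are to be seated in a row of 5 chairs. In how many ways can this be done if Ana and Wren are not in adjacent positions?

Of the 5! = 120 arrangements, those with Ana and Wren adjacent number 2 × 4! = 48 (treat the pair as a block with 2 internal orders).
So 120 − 48 = 72 arrangements keep them apart.

72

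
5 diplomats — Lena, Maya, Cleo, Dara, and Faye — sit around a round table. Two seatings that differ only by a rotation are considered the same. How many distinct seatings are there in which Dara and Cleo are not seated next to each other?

12

All circular seatings of 5 people number (4)! = 24.
Those with Dara next to Cleo: fuse the pair into one unit and seat 4 units around a circle — 2·(3)! = 12.
Subtracting, 24 − 12 = 12.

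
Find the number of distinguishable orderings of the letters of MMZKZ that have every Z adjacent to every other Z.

Treat the 2 copies of Z as a single block. The multiset to arrange is then {ZZ, K, M, M}, 4 items in all.
That gives (4)!/(2!) = 12 arrangements.

12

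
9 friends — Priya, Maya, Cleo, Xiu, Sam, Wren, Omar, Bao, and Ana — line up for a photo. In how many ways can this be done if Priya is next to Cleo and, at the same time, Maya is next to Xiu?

20160

Treat {Priya,Cleo} as one block (2 orders) and {Maya,Xiu} as another (2 orders).
That leaves 7 units to arrange: 2 × 2 × 7! = 4 × 5040 = 20160.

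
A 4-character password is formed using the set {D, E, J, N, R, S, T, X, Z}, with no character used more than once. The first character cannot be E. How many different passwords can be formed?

The first character has 9−1 = 8 choices (anything except E).
The remaining 3 characters are filled from the other 8 symbols without repetition: 8 × 7 × 6 = 336.
Total: 8 × 336 = 2688.

2688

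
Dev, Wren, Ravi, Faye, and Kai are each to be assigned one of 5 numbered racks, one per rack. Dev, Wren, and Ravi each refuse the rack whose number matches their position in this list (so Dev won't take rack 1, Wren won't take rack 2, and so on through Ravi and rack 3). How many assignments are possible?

64

Let Aᵢ (for i ∈ {1, 2, 3}) be the placements that put person i in their forbidden rack. Any j of these fix j positions, leaving (5−j)! ways to fill the rest, and there are C(3,j) ways to pick which j.
By inclusion–exclusion, the number of valid placements is Σ_{j=0}^{3} (−1)^j C(3,j)·(5−j)!.
Computing: 120 − 72 + 18 − 2 = 64.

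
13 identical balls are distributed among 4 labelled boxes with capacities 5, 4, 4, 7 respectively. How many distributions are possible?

96

Ignoring the caps, the number of non-negative solutions to x_1+…+x_4 = 13 is C(16,3) = 560.
Subtract solutions that violate a single cap (substitute x_i' = x_i − (cap_i+1)): x_1 ≥ 6 gives C(10,3) = 120; x_2 ≥ 5 gives C(11,3) = 165; x_3 ≥ 5 gives C(11,3) = 165; x_4 ≥ 8 gives C(8,3) = 56. Together 506.
Add back pairs where two caps are both exceeded: 10 + 10 + 0 + 20 + 1 + 1 = 42.
By inclusion–exclusion the count is 560 − 506 + 42 = 96.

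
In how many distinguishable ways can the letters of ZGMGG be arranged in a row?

Letter multiplicities in ZGMGG: G×3, M×1, Z×1.
Dividing 5! = 120 by 3! = 6 for the repeated letters gives 20.

20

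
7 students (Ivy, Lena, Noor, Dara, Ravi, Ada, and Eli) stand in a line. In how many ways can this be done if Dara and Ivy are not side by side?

Of the 7! = 5040 arrangements, those with Dara and Ivy adjacent number 2 × 6! = 1440 (treat the pair as a block with 2 internal orders).
Complementary counting: 5040 − 1440 = 3600.

3600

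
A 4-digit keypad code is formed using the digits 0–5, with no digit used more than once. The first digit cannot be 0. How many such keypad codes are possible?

The first digit has 6−1 = 5 choices (anything except 0).
The remaining 3 digits are filled from the other 5 symbols without repetition: 5 × 4 × 3 = 60.
Total: 5 × 60 = 300.

300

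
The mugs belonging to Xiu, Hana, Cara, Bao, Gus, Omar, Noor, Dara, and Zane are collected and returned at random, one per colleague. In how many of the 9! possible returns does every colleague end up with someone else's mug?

Count assignments avoiding every fixed point. For any j of the 9 colleagues fixed to their own mug, the other 9−j can be arranged in (9−j)! ways.
By inclusion–exclusion this is Σ_{j=0}^{9} (−1)^j C(9,j)·(9−j)!.
Computing: 362880 − 362880 + 181440 − 60480 + 15120 − 3024 + 504 − 72 + 9 − 1 = 133496.

133496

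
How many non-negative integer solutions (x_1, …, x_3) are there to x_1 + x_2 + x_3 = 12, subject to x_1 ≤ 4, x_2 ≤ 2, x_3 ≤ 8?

6

Without the upper bounds there are C(14,2) = 91 ways to split 12 among 3 variables.
Subtract solutions that violate a single cap (substitute x_i' = x_i − (cap_i+1)): x_1 ≥ 5 gives C(9,2) = 36; x_2 ≥ 3 gives C(11,2) = 55; x_3 ≥ 9 gives C(5,2) = 10. Together 101.
Add back pairs where two caps are both exceeded: 15 + 0 + 1 = 16.
By inclusion–exclusion the count is 91 − 101 + 16 = 6.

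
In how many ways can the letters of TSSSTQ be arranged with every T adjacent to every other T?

Treat the 2 copies of T as a single block. The multiset to arrange is then {TT, Q, S, S, S}, 5 items in all.
That gives (5)!/(3!) = 20 arrangements.

20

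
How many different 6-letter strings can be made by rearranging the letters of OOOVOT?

The 6 letters of OOOVOT have repeats: O appearing 4 times.
The number of distinct arrangements is 6!/(4!) = 720/24 = 30.

30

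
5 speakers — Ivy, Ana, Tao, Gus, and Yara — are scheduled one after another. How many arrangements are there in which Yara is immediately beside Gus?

48

Place the 3 others and the Yara-Gus pair as 4 objects in a line; the pair has 2 internal arrangements.
So the count is 2·(4)! = 48.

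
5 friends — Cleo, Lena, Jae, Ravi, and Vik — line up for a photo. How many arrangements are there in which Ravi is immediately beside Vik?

48

Treat {Ravi, Vik} as a single unit. There are 4 units to order, and the pair itself can be ordered 2 ways.
That gives 2 × 4! = 2 × 24 = 48.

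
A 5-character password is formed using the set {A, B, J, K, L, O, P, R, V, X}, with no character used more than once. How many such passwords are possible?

30240

Choose and order 5 of the 10 symbols: the first character has 10 options, the next 9, and so on down to 6.
10 × 9 × 8 × 7 × 6 = 30240.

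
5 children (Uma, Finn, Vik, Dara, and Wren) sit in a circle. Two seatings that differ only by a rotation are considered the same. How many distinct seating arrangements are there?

Around a circle, 5 distinct people have 5!/5 = (4)! = 24 rotationally distinct seatings.

24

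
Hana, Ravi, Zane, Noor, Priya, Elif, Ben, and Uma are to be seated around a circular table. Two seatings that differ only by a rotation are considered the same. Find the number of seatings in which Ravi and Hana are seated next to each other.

Glue Ravi and Hana into a block (2 internal orders). Seating 7 units around a circle gives (6)! arrangements.
So 2 × (6)! = 2 × 720 = 1440.

1440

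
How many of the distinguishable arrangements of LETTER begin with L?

With the first slot taken by L, it remains to arrange the other 5 letters (ETTER).
Those 5 letters have E appearing twice and T appearing twice, giving (5)!/(2!·2!) = 30.

30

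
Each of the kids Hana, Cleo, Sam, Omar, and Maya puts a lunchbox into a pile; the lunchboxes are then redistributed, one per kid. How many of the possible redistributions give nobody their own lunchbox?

44

Count assignments avoiding every fixed point. For any j of the 5 kids fixed to their own lunchbox, the other 5−j can be arranged in (5−j)! ways.
By inclusion–exclusion this is Σ_{j=0}^{5} (−1)^j C(5,j)·(5−j)!.
Computing: 120 − 120 + 60 − 20 + 5 − 1 = 44.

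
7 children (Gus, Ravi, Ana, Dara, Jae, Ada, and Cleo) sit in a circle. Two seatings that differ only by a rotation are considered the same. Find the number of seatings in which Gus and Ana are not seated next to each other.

All circular seatings of 7 people number (6)! = 720.
Those with Gus next to Ana: fuse the pair into one unit and seat 6 units around a circle — 2·(5)! = 240.
Subtracting, 720 − 240 = 480.

480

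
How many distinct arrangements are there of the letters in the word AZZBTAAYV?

30240

AZZBTAAYV has 9 letters with A appearing 3 times and Z appearing twice.
The number of distinct arrangements is 9!/(3!·2!) = 362880/12 = 30240.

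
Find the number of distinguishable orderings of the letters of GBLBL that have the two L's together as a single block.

12

Treat the 2 copies of L as a single block. The multiset to arrange is then {LL, B, B, G}, 4 items in all.
That gives (4)!/(2!) = 12 arrangements.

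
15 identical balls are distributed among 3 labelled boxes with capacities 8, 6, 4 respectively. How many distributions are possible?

Ignoring the caps, the number of non-negative solutions to x_1+…+x_3 = 15 is C(17,2) = 136.
Subtract solutions that violate a single cap (substitute x_i' = x_i − (cap_i+1)): x_1 ≥ 9 gives C(8,2) = 28; x_2 ≥ 7 gives C(10,2) = 45; x_3 ≥ 5 gives C(12,2) = 66. Together 139.
Add back pairs where two caps are both exceeded: 0 + 3 + 10 = 13.
By inclusion–exclusion the count is 136 − 139 + 13 = 10.

10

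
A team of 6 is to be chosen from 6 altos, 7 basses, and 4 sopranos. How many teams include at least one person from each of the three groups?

Total 6-person selections from all 17: C(17,6) = 12376.
Subtract selections that omit an entire group: no altos → C(11,6) = 462; no basses → C(10,6) = 210; no sopranos → C(13,6) = 1716.
Add back selections omitting two groups (i.e. drawn from a single group): C(6,6) + C(7,6) + C(4,6) = 8.
By inclusion–exclusion: 12376 − 2388 + 8 = 9996.

9996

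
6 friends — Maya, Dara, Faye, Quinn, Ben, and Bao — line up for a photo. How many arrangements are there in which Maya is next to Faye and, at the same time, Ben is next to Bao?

Treat {Maya,Faye} as one block (2 orders) and {Ben,Bao} as another (2 orders).
That leaves 4 units to arrange: 2 × 2 × 4! = 4 × 24 = 96.

96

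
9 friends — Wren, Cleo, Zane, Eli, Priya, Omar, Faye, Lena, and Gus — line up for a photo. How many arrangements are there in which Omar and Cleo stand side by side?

80640

Place the 7 others and the Omar-Cleo pair as 8 objects in a line; the pair has 2 internal arrangements.
So the count is 2·(8)! = 80640.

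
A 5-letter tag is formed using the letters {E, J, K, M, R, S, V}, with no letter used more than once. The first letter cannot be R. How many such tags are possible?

2160

The first letter has 7−1 = 6 choices (anything except R).
The remaining 4 letters are filled from the other 6 symbols without repetition: 6 × 5 × 4 × 3 = 360.
Total: 6 × 360 = 2160.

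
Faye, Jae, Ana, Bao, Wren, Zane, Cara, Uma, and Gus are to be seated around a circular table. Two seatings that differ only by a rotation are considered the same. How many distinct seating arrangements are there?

40320

Seat Faye anywhere (absorbing the rotational symmetry), then permute the other 8: (8)! = 40320.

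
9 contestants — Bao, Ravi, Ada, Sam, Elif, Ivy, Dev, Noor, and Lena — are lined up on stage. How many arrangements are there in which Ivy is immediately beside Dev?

80640

Treat {Ivy, Dev} as a single unit. There are 8 units to order, and the pair itself can be ordered 2 ways.
That gives 2 × 8! = 2 × 40320 = 80640.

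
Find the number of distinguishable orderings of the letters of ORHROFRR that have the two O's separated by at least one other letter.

There are 8!/(4!·2!) = 840 arrangements of ORHROFRR in total.
If the two O's are adjacent, glue them into one block, leaving 7 items to arrange: (7)!/(4!) = 210 ways.
Hence 840 − 210 = 630.

630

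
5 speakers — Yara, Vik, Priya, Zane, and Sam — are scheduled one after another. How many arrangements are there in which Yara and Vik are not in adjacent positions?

Of the 5! = 120 arrangements, those with Yara and Vik adjacent number 2 × 4! = 48 (treat the pair as a block with 2 internal orders).
Complementary counting: 120 − 48 = 72.

72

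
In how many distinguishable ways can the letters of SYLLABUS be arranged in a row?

10080

SYLLABUS has 8 letters with L appearing twice and S appearing twice.
So there are 8! / (2!·2!) = 10080 distinguishable arrangements.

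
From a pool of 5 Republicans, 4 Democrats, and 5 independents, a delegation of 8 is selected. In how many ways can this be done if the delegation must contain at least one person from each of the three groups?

2940

Total 8-person selections from all 14: C(14,8) = 3003.
Subtract selections that omit an entire group: no Republicans → C(9,8) = 9; no Democrats → C(10,8) = 45; no independents → C(9,8) = 9.
Add back selections omitting two groups (i.e. drawn from a single group): C(5,8) + C(4,8) + C(5,8) = 0.
By inclusion–exclusion: 3003 − 63 + 0 = 2940.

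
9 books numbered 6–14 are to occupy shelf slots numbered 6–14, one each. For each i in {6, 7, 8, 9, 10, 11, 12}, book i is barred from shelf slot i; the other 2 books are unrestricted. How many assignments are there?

165016

Let Aᵢ (for 6 ≤ i ≤ 12) be the placements that put book i in its forbidden shelf slot. Any j of these fix j positions, leaving (9−j)! ways to fill the rest, and there are C(7,j) ways to pick which j.
By inclusion–exclusion, the number of valid placements is Σ_{j=0}^{7} (−1)^j C(7,j)·(9−j)!.
Computing: 362880 − 282240 + 105840 − 25200 + 4200 − 504 + 42 − 2 = 165016.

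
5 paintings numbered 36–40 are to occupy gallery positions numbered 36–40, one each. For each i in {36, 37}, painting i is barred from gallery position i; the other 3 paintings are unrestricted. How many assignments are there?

78

Let Aᵢ (for i ∈ {36, 37}) be the placements that put painting i in its forbidden gallery position. Any j of these fix j positions, leaving (5−j)! ways to fill the rest, and there are C(2,j) ways to pick which j.
By inclusion–exclusion, the number of valid placements is Σ_{j=0}^{2} (−1)^j C(2,j)·(5−j)!.
Computing: 120 − 48 + 6 = 78.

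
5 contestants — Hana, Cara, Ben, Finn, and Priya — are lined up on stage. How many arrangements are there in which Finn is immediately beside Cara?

Treat {Finn, Cara} as a single unit. There are 4 units to order, and the pair itself can be ordered 2 ways.
That gives 2 × 4! = 2 × 24 = 48.

48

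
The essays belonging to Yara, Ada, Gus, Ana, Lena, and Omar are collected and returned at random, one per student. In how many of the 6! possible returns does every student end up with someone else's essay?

This is the derangement count D_6: permutations of 6 items with no fixed point.
By inclusion–exclusion this is Σ_{j=0}^{6} (−1)^j C(6,j)·(6−j)!.
Computing: 720 − 720 + 360 − 120 + 30 − 6 + 1 = 265.

265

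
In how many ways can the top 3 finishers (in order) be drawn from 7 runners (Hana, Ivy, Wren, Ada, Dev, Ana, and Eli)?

This is an ordered selection of 3 from 7: P(7,3).
That gives 7 × 6 × 5 = 210.

210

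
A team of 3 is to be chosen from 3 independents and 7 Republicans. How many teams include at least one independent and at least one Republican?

84

Unrestricted: C(10,3) = 120 ways to pick any 3 of the 10.
Subtract selections that omit an entire group: no independents → C(7,3) = 35; no Republicans → C(3,3) = 1.
Both groups omitted at once is impossible, so 120 − 36 = 84.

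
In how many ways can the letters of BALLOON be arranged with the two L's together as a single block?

Treat the 2 copies of L as a single block. The multiset to arrange is then {LL, A, B, N, O, O}, 6 items in all.
That gives (6)!/(2!) = 360 arrangements.

360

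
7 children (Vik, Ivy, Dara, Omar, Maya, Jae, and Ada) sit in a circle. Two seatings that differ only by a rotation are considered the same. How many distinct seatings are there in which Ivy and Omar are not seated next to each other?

480

Without the restriction there are (6)! = 720 seatings.
Seatings with Ivy beside Omar: treat them as a block with 2 internal orders, giving 2 × (5)! = 240.
Subtracting, 720 − 240 = 480.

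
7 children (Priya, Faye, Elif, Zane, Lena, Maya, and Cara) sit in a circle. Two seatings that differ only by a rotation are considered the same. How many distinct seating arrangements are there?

Fix one person's seat to break rotational symmetry; the remaining 6 people can be arranged in (6)! = 720 ways.

720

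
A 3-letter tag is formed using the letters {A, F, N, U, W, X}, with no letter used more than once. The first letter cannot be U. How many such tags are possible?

The first letter has 6−1 = 5 choices (anything except U).
The remaining 2 letters are filled from the other 5 symbols without repetition: 5 × 4 = 20.
Total: 5 × 20 = 100.

100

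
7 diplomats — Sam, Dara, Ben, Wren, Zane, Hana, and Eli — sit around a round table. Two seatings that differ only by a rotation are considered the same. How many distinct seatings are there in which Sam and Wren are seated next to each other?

Glue Sam and Wren into a block (2 internal orders). Seating 6 units around a circle gives (5)! arrangements.
So 2 × (5)! = 2 × 120 = 240.

240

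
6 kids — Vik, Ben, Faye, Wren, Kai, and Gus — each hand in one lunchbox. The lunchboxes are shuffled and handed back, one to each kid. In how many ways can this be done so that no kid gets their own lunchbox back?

This is the derangement count D_6: permutations of 6 items with no fixed point.
By inclusion–exclusion this is Σ_{j=0}^{6} (−1)^j C(6,j)·(6−j)!.
Computing: 720 − 720 + 360 − 120 + 30 − 6 + 1 = 265.

265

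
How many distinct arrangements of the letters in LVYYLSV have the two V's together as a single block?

180

Treat the 2 copies of V as a single block. The multiset to arrange is then {VV, L, L, S, Y, Y}, 6 items in all.
That gives (6)!/(2!·2!) = 180 arrangements.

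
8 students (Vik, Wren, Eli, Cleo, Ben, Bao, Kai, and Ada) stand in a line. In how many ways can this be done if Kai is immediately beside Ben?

Treat {Kai, Ben} as a single unit. There are 7 units to order, and the pair itself can be ordered 2 ways.
That gives 2 × 7! = 2 × 5040 = 10080.

10080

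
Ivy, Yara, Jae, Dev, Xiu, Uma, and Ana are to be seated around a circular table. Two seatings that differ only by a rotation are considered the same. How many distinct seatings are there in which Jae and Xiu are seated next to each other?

240

Treat {Jae, Xiu} as one unit (2 internal orders) and seat the resulting 6 units around the table: (5)! circular arrangements.
So 2 × (5)! = 2 × 120 = 240.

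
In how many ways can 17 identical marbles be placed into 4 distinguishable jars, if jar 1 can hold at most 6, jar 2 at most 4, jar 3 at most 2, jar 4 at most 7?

10

By stars and bars, unrestricted non-negative solutions to x_1+…+x_4 = 17 number C(17+3,3) = 1140.
Subtract solutions that violate a single cap (substitute x_i' = x_i − (cap_i+1)): x_1 ≥ 7 gives C(13,3) = 286; x_2 ≥ 5 gives C(15,3) = 455; x_3 ≥ 3 gives C(17,3) = 680; x_4 ≥ 8 gives C(12,3) = 220. Together 1641.
Add back pairs where two caps are both exceeded: 56 + 120 + 10 + 220 + 35 + 84 = 525.
Subtract triples: 10 + 0 + 0 + 4 = 14.
By inclusion–exclusion the count is 1140 − 1641 + 525 − 14 = 10.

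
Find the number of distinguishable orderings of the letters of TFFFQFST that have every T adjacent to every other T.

210

Treat the 2 copies of T as a single block. The multiset to arrange is then {TT, F, F, F, F, Q, S}, 7 items in all.
That gives (7)!/(4!) = 210 arrangements.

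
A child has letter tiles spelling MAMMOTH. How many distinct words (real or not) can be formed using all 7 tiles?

MAMMOTH has 7 letters with M appearing 3 times.
The number of distinct arrangements is 7!/(3!) = 5040/6 = 840.

840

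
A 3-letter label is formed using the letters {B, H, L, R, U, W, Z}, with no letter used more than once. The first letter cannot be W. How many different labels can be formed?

The first letter has 7−1 = 6 choices (anything except W).
The remaining 2 letters are filled from the other 6 symbols without repetition: 6 × 5 = 30.
Total: 6 × 30 = 180.

180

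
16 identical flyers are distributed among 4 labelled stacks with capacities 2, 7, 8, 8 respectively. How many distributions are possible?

130

Without the upper bounds there are C(19,3) = 969 ways to split 16 among 4 stacks.
Subtract solutions that violate a single cap (substitute x_i' = x_i − (cap_i+1)): x_1 ≥ 3 gives C(16,3) = 560; x_2 ≥ 8 gives C(11,3) = 165; x_3 ≥ 9 gives C(10,3) = 120; x_4 ≥ 9 gives C(10,3) = 120. Together 965.
Add back pairs where two caps are both exceeded: 56 + 35 + 35 + 0 + 0 + 0 = 126.
By inclusion–exclusion the count is 969 − 965 + 126 = 130.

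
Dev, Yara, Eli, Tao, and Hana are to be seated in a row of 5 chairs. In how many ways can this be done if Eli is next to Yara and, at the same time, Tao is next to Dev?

Treat {Eli,Yara} as one block (2 orders) and {Tao,Dev} as another (2 orders).
That leaves 3 units to arrange: 2 × 2 × 3! = 4 × 6 = 24.

24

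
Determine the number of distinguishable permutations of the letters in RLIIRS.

RLIIRS has 6 letters with I appearing twice and R appearing twice.
Dividing 6! = 720 by 2!·2! = 4 for the repeated letters gives 180.

180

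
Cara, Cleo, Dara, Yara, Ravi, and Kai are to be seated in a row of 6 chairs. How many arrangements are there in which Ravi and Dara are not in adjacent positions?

480

Of the 6! = 720 arrangements, those with Ravi and Dara adjacent number 2 × 5! = 240 (treat the pair as a block with 2 internal orders).
Complementary counting: 720 − 240 = 480.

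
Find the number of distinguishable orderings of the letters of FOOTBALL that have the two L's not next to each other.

7560

There are 8!/(2!·2!) = 10080 arrangements of FOOTBALL in total.
If the two L's are adjacent, glue them into one block, leaving 7 items to arrange: (7)!/(2!) = 2520 ways.
Subtracting, 10080 − 2520 = 7560 arrangements keep the L's apart.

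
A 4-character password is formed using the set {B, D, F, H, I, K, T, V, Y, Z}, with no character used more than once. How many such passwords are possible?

With no repetition, fill the 4 characters in order: 10 choices, then 9, down to 7.
10 × 9 × 8 × 7 = 5040.

5040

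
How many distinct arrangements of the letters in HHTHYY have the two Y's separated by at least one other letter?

Total arrangements of HHTHYY: 6!/(3!·2!) = 60.
Arrangements with the Y's together: treat YY as one letter, giving (5)!/(3!) = 20.
Subtracting, 60 − 20 = 40 arrangements keep the Y's apart.

40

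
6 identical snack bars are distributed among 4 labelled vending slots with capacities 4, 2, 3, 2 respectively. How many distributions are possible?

31

Without the upper bounds there are C(9,3) = 84 ways to split 6 among 4 vending slots.
Subtract solutions that violate a single cap (substitute x_i' = x_i − (cap_i+1)): x_1 ≥ 5 gives C(4,3) = 4; x_2 ≥ 3 gives C(6,3) = 20; x_3 ≥ 4 gives C(5,3) = 10; x_4 ≥ 3 gives C(6,3) = 20. Together 54.
Add back pairs where two caps are both exceeded: 0 + 0 + 0 + 0 + 1 + 0 = 1.
By inclusion–exclusion the count is 84 − 54 + 1 = 31.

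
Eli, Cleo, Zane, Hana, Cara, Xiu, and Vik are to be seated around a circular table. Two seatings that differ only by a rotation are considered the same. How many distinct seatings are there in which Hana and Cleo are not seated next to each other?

480

Without the restriction there are (6)! = 720 seatings.
Seatings with Hana beside Cleo: treat them as a block with 2 internal orders, giving 2 × (5)! = 240.
Subtracting, 720 − 240 = 480.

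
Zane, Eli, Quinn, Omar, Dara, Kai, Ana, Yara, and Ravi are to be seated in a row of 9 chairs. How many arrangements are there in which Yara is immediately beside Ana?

Glue Yara and Ana into one block (2 internal orders), leaving 8 units to arrange in a row.
So the count is 2·(8)! = 80640.

80640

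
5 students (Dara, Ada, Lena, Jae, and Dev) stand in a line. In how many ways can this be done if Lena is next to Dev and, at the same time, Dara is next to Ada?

24

Treat {Lena,Dev} as one block (2 orders) and {Dara,Ada} as another (2 orders).
That leaves 3 units to arrange: 2 × 2 × 3! = 4 × 6 = 24.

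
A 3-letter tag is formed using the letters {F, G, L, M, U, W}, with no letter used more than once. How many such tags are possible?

120

This is a permutation of 3 out of 6: P(6,3) = 6!/3!.
That product is 6 × 5 × 4 = 120.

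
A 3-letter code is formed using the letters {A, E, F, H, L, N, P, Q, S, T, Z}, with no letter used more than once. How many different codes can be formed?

990

With no repetition, fill the 3 letters in order: 11 choices, then 10, down to 9.
That product is 11 × 10 × 9 = 990.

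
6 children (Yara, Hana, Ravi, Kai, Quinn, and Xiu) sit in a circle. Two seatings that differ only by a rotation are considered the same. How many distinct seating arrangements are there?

Seat Yara anywhere (absorbing the rotational symmetry), then permute the other 5: (5)! = 120.

120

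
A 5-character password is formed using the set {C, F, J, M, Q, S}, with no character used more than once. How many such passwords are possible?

720

Choose and order 5 of the 6 symbols: the first character has 6 options, the next 5, and so on down to 2.
6 × 5 × 4 × 3 × 2 = 720.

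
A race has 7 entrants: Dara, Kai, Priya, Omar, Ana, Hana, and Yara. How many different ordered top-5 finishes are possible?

There are 7 choices for 1st place, 6 for 2nd, and so on down to 3 for position 5.
That gives 7 × 6 × 5 × 4 × 3 = 2520.

2520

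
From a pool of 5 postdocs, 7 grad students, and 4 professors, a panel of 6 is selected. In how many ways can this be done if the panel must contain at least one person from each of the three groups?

6545

Total 6-person selections from all 16: C(16,6) = 8008.
Selections missing a whole group: no postdocs → C(11,6) = 462; no grad students → C(9,6) = 84; no professors → C(12,6) = 924.
Add back selections omitting two groups (i.e. drawn from a single group): C(5,6) + C(7,6) + C(4,6) = 7.
By inclusion–exclusion: 8008 − 1470 + 7 = 6545.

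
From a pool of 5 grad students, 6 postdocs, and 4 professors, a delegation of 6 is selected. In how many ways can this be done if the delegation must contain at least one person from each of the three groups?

Total 6-person selections from all 15: C(15,6) = 5005.
Selections missing a whole group: no grad students → C(10,6) = 210; no postdocs → C(9,6) = 84; no professors → C(11,6) = 462.
Add back selections omitting two groups (i.e. drawn from a single group): C(5,6) + C(6,6) + C(4,6) = 1.
By inclusion–exclusion: 5005 − 756 + 1 = 4250.

4250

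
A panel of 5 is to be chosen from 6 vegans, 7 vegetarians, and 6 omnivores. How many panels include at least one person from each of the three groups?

Total 5-person selections from all 19: C(19,5) = 11628.
Subtract selections that omit an entire group: no vegans → C(13,5) = 1287; no vegetarians → C(12,5) = 792; no omnivores → C(13,5) = 1287.
Add back selections omitting two groups (i.e. drawn from a single group): C(6,5) + C(7,5) + C(6,5) = 33.
By inclusion–exclusion: 11628 − 3366 + 33 = 8295.

8295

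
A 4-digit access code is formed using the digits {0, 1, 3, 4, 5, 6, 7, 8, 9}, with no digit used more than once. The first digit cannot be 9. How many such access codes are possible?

2688

The first digit has 9−1 = 8 choices (anything except 9).
The remaining 3 digits are filled from the other 8 symbols without repetition: 8 × 7 × 6 = 336.
Total: 8 × 336 = 2688.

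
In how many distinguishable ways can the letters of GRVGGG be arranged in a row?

GRVGGG has 6 letters with G appearing 4 times.
The number of distinct arrangements is 6!/(4!) = 720/24 = 30.

30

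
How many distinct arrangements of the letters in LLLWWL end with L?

With the last slot taken by L, it remains to arrange the other 5 letters (LLWWL).
Those 5 letters have L appearing 3 times and W appearing twice, giving (5)!/(3!·2!) = 10.

10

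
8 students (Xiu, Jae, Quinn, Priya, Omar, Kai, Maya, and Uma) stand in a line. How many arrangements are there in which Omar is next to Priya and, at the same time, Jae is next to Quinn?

Treat {Omar,Priya} as one block (2 orders) and {Jae,Quinn} as another (2 orders).
That leaves 6 units to arrange: 2 × 2 × 6! = 4 × 720 = 2880.

2880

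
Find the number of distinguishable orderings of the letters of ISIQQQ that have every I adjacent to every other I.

Treat the 2 copies of I as a single block. The multiset to arrange is then {II, Q, Q, Q, S}, 5 items in all.
That gives (5)!/(3!) = 20 arrangements.

20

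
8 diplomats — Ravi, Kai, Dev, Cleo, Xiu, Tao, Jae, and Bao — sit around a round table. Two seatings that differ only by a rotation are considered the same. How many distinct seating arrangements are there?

Seat Ravi anywhere (absorbing the rotational symmetry), then permute the other 7: (7)! = 5040.

5040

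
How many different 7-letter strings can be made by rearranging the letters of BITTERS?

BITTERS has 7 letters with T appearing twice.
The number of distinct arrangements is 7!/(2!) = 5040/2 = 2520.

2520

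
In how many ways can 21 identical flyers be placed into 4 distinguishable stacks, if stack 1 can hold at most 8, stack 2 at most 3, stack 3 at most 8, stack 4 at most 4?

10

Ignoring the caps, the number of non-negative solutions to x_1+…+x_4 = 21 is C(24,3) = 2024.
Subtract solutions that violate a single cap (substitute x_i' = x_i − (cap_i+1)): x_1 ≥ 9 gives C(15,3) = 455; x_2 ≥ 4 gives C(20,3) = 1140; x_3 ≥ 9 gives C(15,3) = 455; x_4 ≥ 5 gives C(19,3) = 969. Together 3019.
Add back pairs where two caps are both exceeded: 165 + 20 + 120 + 165 + 455 + 120 = 1045.
Subtract triples: 0 + 20 + 0 + 20 = 40.
By inclusion–exclusion the count is 2024 − 3019 + 1045 − 40 = 10.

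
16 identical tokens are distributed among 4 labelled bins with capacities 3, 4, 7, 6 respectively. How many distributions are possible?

34

Ignoring the caps, the number of non-negative solutions to x_1+…+x_4 = 16 is C(19,3) = 969.
Subtract solutions that violate a single cap (substitute x_i' = x_i − (cap_i+1)): x_1 ≥ 4 gives C(15,3) = 455; x_2 ≥ 5 gives C(14,3) = 364; x_3 ≥ 8 gives C(11,3) = 165; x_4 ≥ 7 gives C(12,3) = 220. Together 1204.
Add back pairs where two caps are both exceeded: 120 + 35 + 56 + 20 + 35 + 4 = 270.
Subtract triples: 0 + 1 + 0 + 0 = 1.
By inclusion–exclusion the count is 969 − 1204 + 270 − 1 = 34.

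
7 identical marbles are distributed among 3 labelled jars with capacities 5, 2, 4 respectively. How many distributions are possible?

12

Without the upper bounds there are C(9,2) = 36 ways to split 7 among 3 jars.
Subtract solutions that violate a single cap (substitute x_i' = x_i − (cap_i+1)): x_1 ≥ 6 gives C(3,2) = 3; x_2 ≥ 3 gives C(6,2) = 15; x_3 ≥ 5 gives C(4,2) = 6. Together 24.
No two caps can be exceeded simultaneously, so the pair terms are all 0.
By inclusion–exclusion the count is 36 − 24 + 0 = 12.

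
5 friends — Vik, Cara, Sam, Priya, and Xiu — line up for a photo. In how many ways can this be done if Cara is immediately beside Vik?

48

Treat {Cara, Vik} as a single unit. There are 4 units to order, and the pair itself can be ordered 2 ways.
So the count is 2·(4)! = 48.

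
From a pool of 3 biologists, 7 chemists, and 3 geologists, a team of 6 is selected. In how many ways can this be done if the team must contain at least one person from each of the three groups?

Unrestricted: C(13,6) = 1716 ways to pick any 6 of the 13.
Selections missing a whole group: no biologists → C(10,6) = 210; no chemists → C(6,6) = 1; no geologists → C(10,6) = 210.
Add back selections omitting two groups (i.e. drawn from a single group): C(3,6) + C(7,6) + C(3,6) = 7.
By inclusion–exclusion: 1716 − 421 + 7 = 1302.

1302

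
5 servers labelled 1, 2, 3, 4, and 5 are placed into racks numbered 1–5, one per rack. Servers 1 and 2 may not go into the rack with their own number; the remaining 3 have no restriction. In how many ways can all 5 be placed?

78

Let Aᵢ (for i ∈ {1, 2}) be the placements that put server i in its forbidden rack. Any j of these fix j positions, leaving (5−j)! ways to fill the rest, and there are C(2,j) ways to pick which j.
By inclusion–exclusion, the number of valid placements is Σ_{j=0}^{2} (−1)^j C(2,j)·(5−j)!.
Computing: 120 − 48 + 6 = 78.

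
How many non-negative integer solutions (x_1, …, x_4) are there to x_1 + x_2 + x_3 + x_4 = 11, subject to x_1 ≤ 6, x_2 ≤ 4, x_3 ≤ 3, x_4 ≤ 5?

Ignoring the caps, the number of non-negative solutions to x_1+…+x_4 = 11 is C(14,3) = 364.
Subtract solutions that violate a single cap (substitute x_i' = x_i − (cap_i+1)): x_1 ≥ 7 gives C(7,3) = 35; x_2 ≥ 5 gives C(9,3) = 84; x_3 ≥ 4 gives C(10,3) = 120; x_4 ≥ 6 gives C(8,3) = 56. Together 295.
Add back pairs where two caps are both exceeded: 0 + 1 + 0 + 10 + 1 + 4 = 16.
By inclusion–exclusion the count is 364 − 295 + 16 = 85.

85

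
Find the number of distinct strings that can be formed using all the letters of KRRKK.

KRRKK has 5 letters with K appearing 3 times and R appearing twice.
So there are 5! / (3!·2!) = 10 distinguishable arrangements.

10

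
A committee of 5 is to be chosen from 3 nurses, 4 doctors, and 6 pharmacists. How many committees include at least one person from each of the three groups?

894

With no constraint there are C(13,5) = 1287 possible selections.
Selections missing a whole group: no nurses → C(10,5) = 252; no doctors → C(9,5) = 126; no pharmacists → C(7,5) = 21.
Add back selections omitting two groups (i.e. drawn from a single group): C(3,5) + C(4,5) + C(6,5) = 6.
By inclusion–exclusion: 1287 − 399 + 6 = 894.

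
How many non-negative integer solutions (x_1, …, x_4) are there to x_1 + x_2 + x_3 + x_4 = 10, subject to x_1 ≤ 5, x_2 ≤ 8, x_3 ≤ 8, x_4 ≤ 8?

Ignoring the caps, the number of non-negative solutions to x_1+…+x_4 = 10 is C(13,3) = 286.
Subtract solutions that violate a single cap (substitute x_i' = x_i − (cap_i+1)): x_1 ≥ 6 gives C(7,3) = 35; x_2 ≥ 9 gives C(4,3) = 4; x_3 ≥ 9 gives C(4,3) = 4; x_4 ≥ 9 gives C(4,3) = 4. Together 47.
No two caps can be exceeded simultaneously, so the pair terms are all 0.
By inclusion–exclusion the count is 286 − 47 + 0 = 239.

239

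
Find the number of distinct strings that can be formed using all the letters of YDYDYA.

60

YDYDYA has 6 letters with D appearing twice and Y appearing 3 times.
Dividing 6! = 720 by 3!·2! = 12 for the repeated letters gives 60.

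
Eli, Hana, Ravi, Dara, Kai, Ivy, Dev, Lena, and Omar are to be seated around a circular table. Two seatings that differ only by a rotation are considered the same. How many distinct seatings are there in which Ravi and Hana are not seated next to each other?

Without the restriction there are (8)! = 40320 seatings.
Those with Ravi next to Hana: fuse the pair into one unit and seat 8 units around a circle — 2·(7)! = 10080.
Subtracting, 40320 − 10080 = 30240.

30240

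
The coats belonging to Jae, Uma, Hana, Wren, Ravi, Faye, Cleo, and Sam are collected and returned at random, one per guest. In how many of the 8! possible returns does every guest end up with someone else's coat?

14833

Let Aᵢ be the assignments in which guest i gets their own coat. We want the size of the complement of A₁∪…∪A_8.
By inclusion–exclusion this is Σ_{j=0}^{8} (−1)^j C(8,j)·(8−j)!.
Computing: 40320 − 40320 + 20160 − 6720 + 1680 − 336 + 56 − 8 + 1 = 14833.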